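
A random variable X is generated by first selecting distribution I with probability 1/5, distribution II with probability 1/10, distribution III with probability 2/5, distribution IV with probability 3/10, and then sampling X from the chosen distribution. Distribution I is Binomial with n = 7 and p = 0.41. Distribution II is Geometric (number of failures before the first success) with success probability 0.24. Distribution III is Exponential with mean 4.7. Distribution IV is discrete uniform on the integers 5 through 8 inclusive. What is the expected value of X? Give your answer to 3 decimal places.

4.721

Component means — I: 2.87; II: 3.16667; III: 4.7; IV: 6.5.
E[X] = 0.2·2.87 + 0.1·3.16667 + 0.4·4.7 + 0.3·6.5 = 4.72067.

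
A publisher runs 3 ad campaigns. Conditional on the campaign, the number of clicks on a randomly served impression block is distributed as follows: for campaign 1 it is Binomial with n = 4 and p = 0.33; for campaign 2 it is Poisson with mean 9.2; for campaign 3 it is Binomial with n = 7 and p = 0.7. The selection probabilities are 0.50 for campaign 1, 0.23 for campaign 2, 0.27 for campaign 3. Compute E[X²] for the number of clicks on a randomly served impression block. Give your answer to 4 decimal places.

For each component E[X²] = Var + (mean)², giving 1: 2.6268; 2: 93.84; 3: 25.48.
Overall E[X²] = 0.5·2.6268 + 0.23·93.84 + 0.27·25.48 = 29.7762.

29.7762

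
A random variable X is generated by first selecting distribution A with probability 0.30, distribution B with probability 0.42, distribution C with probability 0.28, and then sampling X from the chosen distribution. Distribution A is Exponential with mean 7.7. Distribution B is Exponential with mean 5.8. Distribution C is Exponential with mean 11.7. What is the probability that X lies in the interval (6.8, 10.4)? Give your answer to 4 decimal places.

Conditional on each component, P(6.8 < X < 10.4): A: 0.15442; B: 0.143176; C: 0.148117.
By total probability, P(6.8 < X < 10.4) = 0.3·0.15442 + 0.42·0.143176 + 0.28·0.148117 = 0.147933.

0.1479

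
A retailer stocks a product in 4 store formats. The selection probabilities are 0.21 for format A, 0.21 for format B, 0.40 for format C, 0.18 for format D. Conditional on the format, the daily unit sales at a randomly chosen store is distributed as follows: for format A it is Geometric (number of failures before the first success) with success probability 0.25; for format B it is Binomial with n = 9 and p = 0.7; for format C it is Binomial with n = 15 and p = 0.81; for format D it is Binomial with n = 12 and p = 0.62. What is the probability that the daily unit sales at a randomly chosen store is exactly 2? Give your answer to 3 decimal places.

Conditional on each format, P(X = 2): A: 0.140625; B: 0.00385787; C: 2.89705e-08; D: 0.00159281.
By total probability, P(X = 2) = 0.21·0.140625 + 0.21·0.00385787 + 0.4·2.89705e-08 + 0.18·0.00159281 = 0.0306281.

0.031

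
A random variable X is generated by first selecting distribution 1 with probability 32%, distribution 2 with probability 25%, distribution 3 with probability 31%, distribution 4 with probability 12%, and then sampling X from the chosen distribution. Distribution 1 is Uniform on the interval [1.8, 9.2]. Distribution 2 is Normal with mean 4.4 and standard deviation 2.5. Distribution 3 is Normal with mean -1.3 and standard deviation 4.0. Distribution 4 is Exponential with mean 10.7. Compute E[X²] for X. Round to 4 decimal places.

50.5043

For each component E[X²] = Var + (mean)², giving 1: 34.8133; 2: 25.61; 3: 17.69; 4: 228.98.
Overall E[X²] = 0.32·34.8133 + 0.25·25.61 + 0.31·17.69 + 0.12·228.98 = 50.5043.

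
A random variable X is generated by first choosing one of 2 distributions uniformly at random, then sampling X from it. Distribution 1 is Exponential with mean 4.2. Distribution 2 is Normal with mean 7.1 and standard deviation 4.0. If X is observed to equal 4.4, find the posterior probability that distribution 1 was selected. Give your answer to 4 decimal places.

Likelihoods f(4.4 | ·): 1: 0.0835171; 2: 0.0794168.
Posterior ∝ prior × likelihood. Numerator for 1: 0.5·0.0835171 = 0.0417586.
Normalizing constant: 0.5·0.0835171 + 0.5·0.0794168 = 0.081467.
P(1 | observation) = 0.0417586 / 0.081467 = 0.512583.

0.5126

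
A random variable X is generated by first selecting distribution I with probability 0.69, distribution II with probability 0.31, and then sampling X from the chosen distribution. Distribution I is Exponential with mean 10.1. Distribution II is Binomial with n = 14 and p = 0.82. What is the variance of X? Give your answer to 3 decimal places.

Per component, I: μ=10.1, E[X²]=204.02; II: μ=11.48, E[X²]=133.857.
E[X] = 0.69·10.1 + 0.31·11.48 = 10.5278.
E[X²] = 0.69·204.02 + 0.31·133.857 = 182.269.
Var(X) = E[X²] − (E[X])² = 182.269 − 110.835 = 71.4348.

71.435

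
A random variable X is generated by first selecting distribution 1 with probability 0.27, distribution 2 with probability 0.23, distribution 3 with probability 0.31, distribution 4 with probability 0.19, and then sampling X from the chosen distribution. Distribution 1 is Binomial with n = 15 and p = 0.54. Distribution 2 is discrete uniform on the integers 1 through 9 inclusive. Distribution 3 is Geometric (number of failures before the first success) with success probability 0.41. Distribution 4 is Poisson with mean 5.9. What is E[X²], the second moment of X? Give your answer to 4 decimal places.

35.4689

For each component E[X²] = Var + (mean)², giving 1: 69.336; 2: 31.6667; 3: 5.58061; 4: 40.71.
Overall E[X²] = 0.27·69.336 + 0.23·31.6667 + 0.31·5.58061 + 0.19·40.71 = 35.4689.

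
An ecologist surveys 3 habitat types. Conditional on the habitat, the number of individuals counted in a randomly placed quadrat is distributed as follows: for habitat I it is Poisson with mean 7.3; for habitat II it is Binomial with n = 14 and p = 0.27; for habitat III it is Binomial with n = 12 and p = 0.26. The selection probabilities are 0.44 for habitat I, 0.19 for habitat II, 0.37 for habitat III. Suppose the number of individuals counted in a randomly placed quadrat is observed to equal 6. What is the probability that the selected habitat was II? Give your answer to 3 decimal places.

0.183

Likelihoods P(X=6 | ·): I: 0.141989; II: 0.0938255; III: 0.0468708.
Posterior ∝ prior × likelihood. Numerator for II: 0.19·0.0938255 = 0.0178268.
Normalizing constant: 0.44·0.141989 + 0.19·0.0938255 + 0.37·0.0468708 = 0.0976442.
P(II | observation) = 0.0178268 / 0.0976442 = 0.182569.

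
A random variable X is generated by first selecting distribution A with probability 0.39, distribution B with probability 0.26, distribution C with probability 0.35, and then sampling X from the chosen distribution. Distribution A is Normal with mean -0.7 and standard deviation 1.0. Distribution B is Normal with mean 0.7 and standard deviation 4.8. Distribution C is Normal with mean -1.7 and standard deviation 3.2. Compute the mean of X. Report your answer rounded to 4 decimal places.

Component means — A: -0.7; B: 0.7; C: -1.7.
E[X] = 0.39·-0.7 + 0.26·0.7 + 0.35·-1.7 = -0.686.

-0.6860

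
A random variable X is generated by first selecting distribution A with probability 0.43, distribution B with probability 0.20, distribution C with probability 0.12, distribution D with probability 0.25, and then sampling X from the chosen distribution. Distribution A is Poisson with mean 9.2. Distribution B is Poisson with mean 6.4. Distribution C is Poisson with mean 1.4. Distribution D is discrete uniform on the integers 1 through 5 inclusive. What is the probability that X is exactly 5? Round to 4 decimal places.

Conditional on each component, P(X = 5): A: 0.0554943; B: 0.148674; C: 0.0110521; D: 0.2.
By total probability, P(X = 5) = 0.43·0.0554943 + 0.2·0.148674 + 0.12·0.0110521 + 0.25·0.2 = 0.104924.

0.1049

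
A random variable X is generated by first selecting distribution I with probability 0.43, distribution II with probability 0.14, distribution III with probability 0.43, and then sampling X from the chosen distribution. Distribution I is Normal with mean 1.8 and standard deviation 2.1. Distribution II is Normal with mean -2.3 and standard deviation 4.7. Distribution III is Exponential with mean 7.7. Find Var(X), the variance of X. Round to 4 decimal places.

Per component, I: μ=1.8, E[X²]=7.65; II: μ=-2.3, E[X²]=27.38; III: μ=7.7, E[X²]=118.58.
E[X] = 0.43·1.8 + 0.14·-2.3 + 0.43·7.7 = 3.763.
E[X²] = 0.43·7.65 + 0.14·27.38 + 0.43·118.58 = 58.1121.
Var(X) = E[X²] − (E[X])² = 58.1121 − 14.1602 = 43.9519.

43.9519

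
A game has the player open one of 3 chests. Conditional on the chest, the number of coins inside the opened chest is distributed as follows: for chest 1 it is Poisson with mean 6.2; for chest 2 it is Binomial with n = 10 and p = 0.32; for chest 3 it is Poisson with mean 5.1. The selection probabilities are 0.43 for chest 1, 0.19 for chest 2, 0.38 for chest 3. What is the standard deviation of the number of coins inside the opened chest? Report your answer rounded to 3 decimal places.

2.492

Per component, 1: μ=6.2, E[X²]=44.64; 2: μ=3.2, E[X²]=12.416; 3: μ=5.1, E[X²]=31.11.
E[X] = 0.43·6.2 + 0.19·3.2 + 0.38·5.1 = 5.212.
E[X²] = 0.43·44.64 + 0.19·12.416 + 0.38·31.11 = 33.376.
Var(X) = E[X²] − (E[X])² = 33.376 − 27.1649 = 6.2111.
SD(X) = √6.2111 = 2.49221.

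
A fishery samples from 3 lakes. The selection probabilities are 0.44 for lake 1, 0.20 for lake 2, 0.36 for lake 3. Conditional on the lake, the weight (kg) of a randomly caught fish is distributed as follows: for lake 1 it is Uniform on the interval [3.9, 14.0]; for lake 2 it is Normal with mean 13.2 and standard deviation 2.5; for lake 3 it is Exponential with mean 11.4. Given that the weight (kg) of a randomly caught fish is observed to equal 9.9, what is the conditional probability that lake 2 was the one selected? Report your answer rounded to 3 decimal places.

0.190

Likelihoods f(9.9 | ·): 1: 0.0990099; 2: 0.0667748; 3: 0.0368082.
Posterior ∝ prior × likelihood. Numerator for 2: 0.2·0.0667748 = 0.013355.
Normalizing constant: 0.44·0.0990099 + 0.2·0.0667748 + 0.36·0.0368082 = 0.0701703.
P(2 | observation) = 0.013355 / 0.0701703 = 0.190322.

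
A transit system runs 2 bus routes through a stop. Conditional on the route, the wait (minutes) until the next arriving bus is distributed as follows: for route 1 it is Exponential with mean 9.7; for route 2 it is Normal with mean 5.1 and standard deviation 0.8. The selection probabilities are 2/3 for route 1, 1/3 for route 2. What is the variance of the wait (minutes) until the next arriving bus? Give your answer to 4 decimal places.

Per component, 1: μ=9.7, E[X²]=188.18; 2: μ=5.1, E[X²]=26.65.
E[X] = 0.666667·9.7 + 0.333333·5.1 = 8.16667.
E[X²] = 0.666667·188.18 + 0.333333·26.65 = 134.337.
Var(X) = E[X²] − (E[X])² = 134.337 − 66.6944 = 67.6422.

67.6422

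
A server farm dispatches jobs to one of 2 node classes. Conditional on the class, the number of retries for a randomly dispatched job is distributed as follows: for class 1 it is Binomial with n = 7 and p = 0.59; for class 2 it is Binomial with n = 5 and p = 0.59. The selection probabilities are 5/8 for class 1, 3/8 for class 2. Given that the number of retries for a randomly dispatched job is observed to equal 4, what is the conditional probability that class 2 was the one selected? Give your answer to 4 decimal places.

0.3377

Likelihoods P(X=4 | ·): 1: 0.292299; 2: 0.248406.
Posterior ∝ prior × likelihood. Numerator for 2: 0.375·0.248406 = 0.0931522.
Normalizing constant: 0.625·0.292299 + 0.375·0.248406 = 0.275839.
P(2 | observation) = 0.0931522 / 0.275839 = 0.337705.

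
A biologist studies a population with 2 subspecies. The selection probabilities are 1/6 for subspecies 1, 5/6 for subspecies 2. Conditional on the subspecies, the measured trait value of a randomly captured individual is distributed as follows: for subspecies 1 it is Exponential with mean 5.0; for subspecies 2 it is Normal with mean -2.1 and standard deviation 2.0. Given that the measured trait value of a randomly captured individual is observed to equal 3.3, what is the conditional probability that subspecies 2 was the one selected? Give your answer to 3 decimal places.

0.201

Likelihoods f(3.3 | ·): 1: 0.10337; 2: 0.00521047.
Posterior ∝ prior × likelihood. Numerator for 2: 0.833333·0.00521047 = 0.00434206.
Normalizing constant: 0.166667·0.10337 + 0.833333·0.00521047 = 0.0215704.
P(2 | observation) = 0.00434206 / 0.0215704 = 0.201297.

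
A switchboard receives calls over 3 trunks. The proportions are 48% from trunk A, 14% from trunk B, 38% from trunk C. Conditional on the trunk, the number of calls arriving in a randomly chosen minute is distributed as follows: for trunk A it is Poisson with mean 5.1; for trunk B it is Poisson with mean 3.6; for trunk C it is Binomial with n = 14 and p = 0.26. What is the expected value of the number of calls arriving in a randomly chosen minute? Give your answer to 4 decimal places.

Component means — A: 5.1; B: 3.6; C: 3.64.
E[X] = 0.48·5.1 + 0.14·3.6 + 0.38·3.64 = 4.3352.

4.3352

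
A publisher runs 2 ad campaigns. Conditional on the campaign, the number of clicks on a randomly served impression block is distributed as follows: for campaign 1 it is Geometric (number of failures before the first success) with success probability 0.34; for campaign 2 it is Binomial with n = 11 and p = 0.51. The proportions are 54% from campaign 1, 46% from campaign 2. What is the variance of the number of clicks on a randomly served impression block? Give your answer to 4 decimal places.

7.6911

Per component, 1: μ=1.94118, E[X²]=9.47751; 2: μ=5.61, E[X²]=34.221.
E[X] = 0.54·1.94118 + 0.46·5.61 = 3.62884.
E[X²] = 0.54·9.47751 + 0.46·34.221 = 20.8595.
Var(X) = E[X²] − (E[X])² = 20.8595 − 13.1684 = 7.69107.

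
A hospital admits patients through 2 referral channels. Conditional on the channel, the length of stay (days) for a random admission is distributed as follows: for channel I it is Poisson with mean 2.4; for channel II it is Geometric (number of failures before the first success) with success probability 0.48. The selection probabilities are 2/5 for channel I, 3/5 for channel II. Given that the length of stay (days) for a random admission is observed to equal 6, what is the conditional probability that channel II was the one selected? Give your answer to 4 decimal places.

0.3715

Likelihoods P(X=6 | ·): I: 0.0240784; II: 0.00948989.
Posterior ∝ prior × likelihood. Numerator for II: 0.6·0.00948989 = 0.00569394.
Normalizing constant: 0.4·0.0240784 + 0.6·0.00948989 = 0.0153253.
P(II | observation) = 0.00569394 / 0.0153253 = 0.371538.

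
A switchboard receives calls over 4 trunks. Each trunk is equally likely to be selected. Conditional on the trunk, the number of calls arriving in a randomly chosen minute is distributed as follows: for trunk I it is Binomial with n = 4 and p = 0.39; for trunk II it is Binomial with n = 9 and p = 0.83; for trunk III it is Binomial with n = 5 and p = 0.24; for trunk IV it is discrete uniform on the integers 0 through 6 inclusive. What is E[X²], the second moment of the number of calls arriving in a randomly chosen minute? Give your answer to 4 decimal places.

18.9520

For each component E[X²] = Var + (mean)², giving I: 3.3852; II: 57.0708; III: 2.352; IV: 13.
Overall E[X²] = 0.25·3.3852 + 0.25·57.0708 + 0.25·2.352 + 0.25·13 = 18.952.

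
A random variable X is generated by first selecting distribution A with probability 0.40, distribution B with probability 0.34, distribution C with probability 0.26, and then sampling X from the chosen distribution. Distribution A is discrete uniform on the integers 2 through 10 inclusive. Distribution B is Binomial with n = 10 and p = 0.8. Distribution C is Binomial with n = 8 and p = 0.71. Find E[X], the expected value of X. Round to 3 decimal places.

6.597

Component means — A: 6; B: 8; C: 5.68.
E[X] = 0.4·6 + 0.34·8 + 0.26·5.68 = 6.5968.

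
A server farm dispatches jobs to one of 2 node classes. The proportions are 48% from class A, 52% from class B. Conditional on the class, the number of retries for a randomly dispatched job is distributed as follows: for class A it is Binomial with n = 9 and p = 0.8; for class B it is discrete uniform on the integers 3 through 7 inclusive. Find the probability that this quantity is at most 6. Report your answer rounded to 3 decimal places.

0.542

Conditional on each class, P(X ≤ 6): A: 0.261802; B: 0.8.
By total probability, P(X ≤ 6) = 0.48·0.261802 + 0.52·0.8 = 0.541665.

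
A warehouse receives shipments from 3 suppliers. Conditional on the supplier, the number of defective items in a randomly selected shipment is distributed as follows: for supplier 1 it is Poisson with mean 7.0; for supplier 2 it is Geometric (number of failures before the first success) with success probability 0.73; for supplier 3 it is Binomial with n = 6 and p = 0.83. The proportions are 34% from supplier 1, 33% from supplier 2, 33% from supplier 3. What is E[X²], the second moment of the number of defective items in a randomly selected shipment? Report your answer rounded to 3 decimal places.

For each component E[X²] = Var + (mean)², giving 1: 56; 2: 0.64346; 3: 25.647.
Overall E[X²] = 0.34·56 + 0.33·0.64346 + 0.33·25.647 = 27.7159.

27.716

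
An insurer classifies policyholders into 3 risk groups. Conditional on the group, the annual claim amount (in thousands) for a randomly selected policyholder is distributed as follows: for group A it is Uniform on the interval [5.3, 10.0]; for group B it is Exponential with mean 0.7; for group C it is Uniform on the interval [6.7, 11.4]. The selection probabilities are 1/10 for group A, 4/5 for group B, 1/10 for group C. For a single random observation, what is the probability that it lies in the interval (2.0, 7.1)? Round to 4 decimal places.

0.0927

Conditional on each group, P(2.0 < X < 7.1): A: 0.382979; B: 0.0573933; C: 0.0851064.
By total probability, P(2.0 < X < 7.1) = 0.1·0.382979 + 0.8·0.0573933 + 0.1·0.0851064 = 0.0927231.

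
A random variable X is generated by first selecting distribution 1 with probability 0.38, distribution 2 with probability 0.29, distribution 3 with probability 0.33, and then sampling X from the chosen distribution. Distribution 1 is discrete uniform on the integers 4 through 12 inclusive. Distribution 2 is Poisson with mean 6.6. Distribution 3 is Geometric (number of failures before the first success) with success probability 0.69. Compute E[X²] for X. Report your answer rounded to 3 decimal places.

41.681

For each component E[X²] = Var + (mean)², giving 1: 70.6667; 2: 50.16; 3: 0.852972.
Overall E[X²] = 0.38·70.6667 + 0.29·50.16 + 0.33·0.852972 = 41.6812.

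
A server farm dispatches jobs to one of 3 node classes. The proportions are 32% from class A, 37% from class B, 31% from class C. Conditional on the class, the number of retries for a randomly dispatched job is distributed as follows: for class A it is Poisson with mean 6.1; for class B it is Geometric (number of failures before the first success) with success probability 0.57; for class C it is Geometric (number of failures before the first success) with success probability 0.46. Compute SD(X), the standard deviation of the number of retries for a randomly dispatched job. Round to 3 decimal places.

Per component, A: μ=6.1, E[X²]=43.31; B: μ=0.754386, E[X²]=1.89258; C: μ=1.17391, E[X²]=3.93006.
E[X] = 0.32·6.1 + 0.37·0.754386 + 0.31·1.17391 = 2.59504.
E[X²] = 0.32·43.31 + 0.37·1.89258 + 0.31·3.93006 = 15.7778.
Var(X) = E[X²] − (E[X])² = 15.7778 − 6.73421 = 9.04356.
SD(X) = √9.04356 = 3.00725.

3.007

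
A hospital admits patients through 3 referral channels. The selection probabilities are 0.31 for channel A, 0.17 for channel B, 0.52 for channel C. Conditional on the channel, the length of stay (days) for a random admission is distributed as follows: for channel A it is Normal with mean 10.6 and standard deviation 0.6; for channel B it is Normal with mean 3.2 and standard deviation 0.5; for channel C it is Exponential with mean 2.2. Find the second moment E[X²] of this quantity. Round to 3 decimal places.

For each component E[X²] = Var + (mean)², giving A: 112.72; B: 10.49; C: 9.68.
Overall E[X²] = 0.31·112.72 + 0.17·10.49 + 0.52·9.68 = 41.7601.

41.760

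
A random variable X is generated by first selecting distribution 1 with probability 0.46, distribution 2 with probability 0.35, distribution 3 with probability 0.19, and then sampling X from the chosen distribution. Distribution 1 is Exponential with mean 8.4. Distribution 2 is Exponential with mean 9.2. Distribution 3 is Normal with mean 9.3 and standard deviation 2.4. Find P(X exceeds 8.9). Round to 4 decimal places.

Conditional on each component, P(X > 8.9): 1: 0.346621; 2: 0.380073; 3: 0.566184.
By total probability, P(X > 8.9) = 0.46·0.346621 + 0.35·0.380073 + 0.19·0.566184 = 0.400046.

0.4000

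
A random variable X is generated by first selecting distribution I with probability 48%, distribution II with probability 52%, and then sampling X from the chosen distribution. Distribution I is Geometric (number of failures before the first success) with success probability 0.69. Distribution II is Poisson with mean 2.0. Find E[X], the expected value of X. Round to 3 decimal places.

1.256

Component means — I: 0.449275; II: 2.
E[X] = 0.48·0.449275 + 0.52·2 = 1.25565.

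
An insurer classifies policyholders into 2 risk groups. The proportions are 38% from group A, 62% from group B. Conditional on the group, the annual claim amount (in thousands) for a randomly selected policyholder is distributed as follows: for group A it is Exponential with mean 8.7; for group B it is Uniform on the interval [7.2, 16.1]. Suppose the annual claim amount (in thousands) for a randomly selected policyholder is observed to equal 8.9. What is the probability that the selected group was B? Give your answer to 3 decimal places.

Likelihoods f(8.9 | ·): A: 0.041324; B: 0.11236.
Posterior ∝ prior × likelihood. Numerator for B: 0.62·0.11236 = 0.0696629.
Normalizing constant: 0.38·0.041324 + 0.62·0.11236 = 0.085366.
P(B | observation) = 0.0696629 / 0.085366 = 0.81605.

0.816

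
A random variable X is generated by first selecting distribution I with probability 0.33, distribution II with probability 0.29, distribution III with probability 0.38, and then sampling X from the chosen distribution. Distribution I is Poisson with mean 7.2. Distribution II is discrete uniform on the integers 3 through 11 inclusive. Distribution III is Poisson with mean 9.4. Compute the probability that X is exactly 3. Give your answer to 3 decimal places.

0.052

Conditional on each component, P(X = 3): I: 0.0464436; II: 0.111111; III: 0.0114515.
By total probability, P(X = 3) = 0.33·0.0464436 + 0.29·0.111111 + 0.38·0.0114515 = 0.0519002.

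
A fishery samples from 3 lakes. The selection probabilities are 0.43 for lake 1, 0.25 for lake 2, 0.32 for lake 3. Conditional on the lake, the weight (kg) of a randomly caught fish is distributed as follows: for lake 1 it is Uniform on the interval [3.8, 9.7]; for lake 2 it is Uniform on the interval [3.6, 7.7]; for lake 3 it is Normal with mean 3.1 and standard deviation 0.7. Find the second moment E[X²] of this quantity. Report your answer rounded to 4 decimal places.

32.4021

For each component E[X²] = Var + (mean)², giving 1: 48.4633; 2: 33.3233; 3: 10.1.
Overall E[X²] = 0.43·48.4633 + 0.25·33.3233 + 0.32·10.1 = 32.4021.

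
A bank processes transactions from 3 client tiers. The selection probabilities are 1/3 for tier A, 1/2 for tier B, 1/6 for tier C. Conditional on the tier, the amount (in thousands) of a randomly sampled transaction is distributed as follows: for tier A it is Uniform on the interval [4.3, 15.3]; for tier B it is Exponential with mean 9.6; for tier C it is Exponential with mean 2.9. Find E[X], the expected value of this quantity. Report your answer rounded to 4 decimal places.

Component means — A: 9.8; B: 9.6; C: 2.9.
E[X] = 0.333333·9.8 + 0.5·9.6 + 0.166667·2.9 = 8.55.

8.5500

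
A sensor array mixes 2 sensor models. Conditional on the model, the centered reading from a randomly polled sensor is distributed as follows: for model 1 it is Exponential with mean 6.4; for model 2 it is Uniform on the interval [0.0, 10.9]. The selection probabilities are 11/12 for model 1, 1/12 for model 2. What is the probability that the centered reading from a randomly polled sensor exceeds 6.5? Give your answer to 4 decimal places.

0.3656

Conditional on each model, P(X > 6.5): 1: 0.362176; 2: 0.40367.
By total probability, P(X > 6.5) = 0.916667·0.362176 + 0.0833333·0.40367 = 0.365634.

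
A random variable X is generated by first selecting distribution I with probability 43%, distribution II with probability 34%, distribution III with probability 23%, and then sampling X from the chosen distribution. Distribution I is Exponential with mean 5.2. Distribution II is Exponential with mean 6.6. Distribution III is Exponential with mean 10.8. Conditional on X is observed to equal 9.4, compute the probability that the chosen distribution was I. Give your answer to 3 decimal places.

Likelihoods f(9.4 | ·): I: 0.0315447; II: 0.0364683; III: 0.0387774.
Posterior ∝ prior × likelihood. Numerator for I: 0.43·0.0315447 = 0.0135642.
Normalizing constant: 0.43·0.0315447 + 0.34·0.0364683 + 0.23·0.0387774 = 0.0348822.
P(I | observation) = 0.0135642 / 0.0348822 = 0.388857.

0.389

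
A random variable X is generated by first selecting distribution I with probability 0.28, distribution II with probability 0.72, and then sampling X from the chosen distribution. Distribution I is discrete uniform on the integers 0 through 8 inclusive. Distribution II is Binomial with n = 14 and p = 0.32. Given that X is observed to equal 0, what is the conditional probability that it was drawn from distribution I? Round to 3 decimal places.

Likelihoods P(X=0 | ·): I: 0.111111; II: 0.00451986.
Posterior ∝ prior × likelihood. Numerator for I: 0.28·0.111111 = 0.0311111.
Normalizing constant: 0.28·0.111111 + 0.72·0.00451986 = 0.0343654.
P(I | observation) = 0.0311111 / 0.0343654 = 0.905303.

0.905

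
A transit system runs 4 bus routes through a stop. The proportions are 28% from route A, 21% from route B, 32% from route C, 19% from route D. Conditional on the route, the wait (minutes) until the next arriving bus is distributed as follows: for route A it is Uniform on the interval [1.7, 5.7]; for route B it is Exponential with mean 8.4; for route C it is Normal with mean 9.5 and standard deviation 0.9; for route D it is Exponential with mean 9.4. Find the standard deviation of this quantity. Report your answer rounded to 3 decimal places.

6.197

Per component, A: μ=3.7, E[X²]=15.0233; B: μ=8.4, E[X²]=141.12; C: μ=9.5, E[X²]=91.06; D: μ=9.4, E[X²]=176.72.
E[X] = 0.28·3.7 + 0.21·8.4 + 0.32·9.5 + 0.19·9.4 = 7.626.
E[X²] = 0.28·15.0233 + 0.21·141.12 + 0.32·91.06 + 0.19·176.72 = 96.5577.
Var(X) = E[X²] − (E[X])² = 96.5577 − 58.1559 = 38.4019.
SD(X) = √38.4019 = 6.19692.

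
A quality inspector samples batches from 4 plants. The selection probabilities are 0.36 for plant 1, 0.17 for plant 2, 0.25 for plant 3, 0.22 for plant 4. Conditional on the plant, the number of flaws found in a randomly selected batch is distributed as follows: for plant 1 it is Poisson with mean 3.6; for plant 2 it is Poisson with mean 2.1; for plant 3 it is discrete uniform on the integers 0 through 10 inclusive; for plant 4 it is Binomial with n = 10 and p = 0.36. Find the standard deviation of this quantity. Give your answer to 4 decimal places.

2.3502

Per component, 1: μ=3.6, E[X²]=16.56; 2: μ=2.1, E[X²]=6.51; 3: μ=5, E[X²]=35; 4: μ=3.6, E[X²]=15.264.
E[X] = 0.36·3.6 + 0.17·2.1 + 0.25·5 + 0.22·3.6 = 3.695.
E[X²] = 0.36·16.56 + 0.17·6.51 + 0.25·35 + 0.22·15.264 = 19.1764.
Var(X) = E[X²] − (E[X])² = 19.1764 − 13.653 = 5.52336.
SD(X) = √5.52336 = 2.35018.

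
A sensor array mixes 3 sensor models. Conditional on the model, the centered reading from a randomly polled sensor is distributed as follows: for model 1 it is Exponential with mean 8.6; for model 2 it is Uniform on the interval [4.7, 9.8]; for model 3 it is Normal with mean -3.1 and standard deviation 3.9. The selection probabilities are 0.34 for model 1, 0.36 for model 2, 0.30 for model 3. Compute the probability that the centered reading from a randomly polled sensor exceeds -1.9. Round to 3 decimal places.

Conditional on each model, P(X > -1.9): 1: 1; 2: 1; 3: 0.379158.
By total probability, P(X > -1.9) = 0.34·1 + 0.36·1 + 0.3·0.379158 = 0.813747.

0.814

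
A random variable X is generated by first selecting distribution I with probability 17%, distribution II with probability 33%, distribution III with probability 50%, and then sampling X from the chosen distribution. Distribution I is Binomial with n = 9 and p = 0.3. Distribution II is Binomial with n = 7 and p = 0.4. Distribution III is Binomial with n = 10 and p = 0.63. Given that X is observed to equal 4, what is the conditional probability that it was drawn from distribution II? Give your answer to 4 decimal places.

0.4715

Likelihoods P(X=4 | ·): I: 0.171532; II: 0.193536; III: 0.0848774.
Posterior ∝ prior × likelihood. Numerator for II: 0.33·0.193536 = 0.0638669.
Normalizing constant: 0.17·0.171532 + 0.33·0.193536 + 0.5·0.0848774 = 0.135466.
P(II | observation) = 0.0638669 / 0.135466 = 0.47146.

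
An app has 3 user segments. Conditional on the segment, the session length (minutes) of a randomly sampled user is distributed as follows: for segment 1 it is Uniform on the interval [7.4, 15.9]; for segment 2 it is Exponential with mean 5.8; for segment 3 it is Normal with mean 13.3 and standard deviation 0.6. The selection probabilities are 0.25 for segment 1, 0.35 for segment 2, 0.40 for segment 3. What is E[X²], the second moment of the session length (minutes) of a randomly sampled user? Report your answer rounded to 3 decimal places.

129.884

For each component E[X²] = Var + (mean)², giving 1: 141.743; 2: 67.28; 3: 177.25.
Overall E[X²] = 0.25·141.743 + 0.35·67.28 + 0.4·177.25 = 129.884.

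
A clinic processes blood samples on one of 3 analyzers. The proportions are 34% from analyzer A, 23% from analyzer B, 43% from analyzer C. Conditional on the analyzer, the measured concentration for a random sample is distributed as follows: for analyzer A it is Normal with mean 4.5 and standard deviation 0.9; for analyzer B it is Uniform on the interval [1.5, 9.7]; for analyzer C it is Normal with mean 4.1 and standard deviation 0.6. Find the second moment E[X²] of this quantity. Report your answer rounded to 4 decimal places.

23.0451

For each component E[X²] = Var + (mean)², giving A: 21.06; B: 36.9633; C: 17.17.
Overall E[X²] = 0.34·21.06 + 0.23·36.9633 + 0.43·17.17 = 23.0451.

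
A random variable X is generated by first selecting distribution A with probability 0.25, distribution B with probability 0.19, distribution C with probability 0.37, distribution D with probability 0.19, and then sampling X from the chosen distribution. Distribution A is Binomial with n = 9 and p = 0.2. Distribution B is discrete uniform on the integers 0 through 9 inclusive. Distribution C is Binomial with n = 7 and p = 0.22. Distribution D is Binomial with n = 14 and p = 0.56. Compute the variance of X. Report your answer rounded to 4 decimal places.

8.9216

Per component, A: μ=1.8, E[X²]=4.68; B: μ=4.5, E[X²]=28.5; C: μ=1.54, E[X²]=3.5728; D: μ=7.84, E[X²]=64.9152.
E[X] = 0.25·1.8 + 0.19·4.5 + 0.37·1.54 + 0.19·7.84 = 3.3644.
E[X²] = 0.25·4.68 + 0.19·28.5 + 0.37·3.5728 + 0.19·64.9152 = 20.2408.
Var(X) = E[X²] − (E[X])² = 20.2408 − 11.3192 = 8.92164.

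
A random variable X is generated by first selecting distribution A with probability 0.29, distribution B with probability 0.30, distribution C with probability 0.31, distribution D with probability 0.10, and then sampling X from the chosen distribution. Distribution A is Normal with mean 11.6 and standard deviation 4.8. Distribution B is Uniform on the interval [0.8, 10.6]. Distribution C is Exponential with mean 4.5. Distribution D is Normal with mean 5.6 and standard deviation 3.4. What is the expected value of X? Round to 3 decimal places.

Component means — A: 11.6; B: 5.7; C: 4.5; D: 5.6.
E[X] = 0.29·11.6 + 0.3·5.7 + 0.31·4.5 + 0.1·5.6 = 7.029.

7.029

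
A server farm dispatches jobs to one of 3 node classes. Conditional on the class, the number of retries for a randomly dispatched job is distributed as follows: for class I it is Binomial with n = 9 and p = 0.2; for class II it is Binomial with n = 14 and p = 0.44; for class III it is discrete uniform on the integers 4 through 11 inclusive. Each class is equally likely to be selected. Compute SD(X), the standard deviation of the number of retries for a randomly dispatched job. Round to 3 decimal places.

3.050

Per component, I: μ=1.8, E[X²]=4.68; II: μ=6.16, E[X²]=41.3952; III: μ=7.5, E[X²]=61.5.
E[X] = 0.333333·1.8 + 0.333333·6.16 + 0.333333·7.5 = 5.15333.
E[X²] = 0.333333·4.68 + 0.333333·41.3952 + 0.333333·61.5 = 35.8584.
Var(X) = E[X²] − (E[X])² = 35.8584 − 26.5568 = 9.30156.
SD(X) = √9.30156 = 3.04985.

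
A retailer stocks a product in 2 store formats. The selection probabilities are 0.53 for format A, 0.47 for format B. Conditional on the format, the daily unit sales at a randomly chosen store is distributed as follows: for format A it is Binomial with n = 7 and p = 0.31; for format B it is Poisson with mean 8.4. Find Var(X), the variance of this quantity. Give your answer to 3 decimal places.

Per component, A: μ=2.17, E[X²]=6.2062; B: μ=8.4, E[X²]=78.96.
E[X] = 0.53·2.17 + 0.47·8.4 = 5.0981.
E[X²] = 0.53·6.2062 + 0.47·78.96 = 40.4005.
Var(X) = E[X²] − (E[X])² = 40.4005 − 25.9906 = 14.4099.

14.410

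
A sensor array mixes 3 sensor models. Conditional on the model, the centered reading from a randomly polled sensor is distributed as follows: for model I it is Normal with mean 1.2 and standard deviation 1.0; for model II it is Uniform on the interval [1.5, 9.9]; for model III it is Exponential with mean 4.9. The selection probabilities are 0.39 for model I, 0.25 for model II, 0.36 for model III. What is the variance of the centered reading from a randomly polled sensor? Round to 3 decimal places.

14.458

Per component, I: μ=1.2, E[X²]=2.44; II: μ=5.7, E[X²]=38.37; III: μ=4.9, E[X²]=48.02.
E[X] = 0.39·1.2 + 0.25·5.7 + 0.36·4.9 = 3.657.
E[X²] = 0.39·2.44 + 0.25·38.37 + 0.36·48.02 = 27.8313.
Var(X) = E[X²] − (E[X])² = 27.8313 − 13.3736 = 14.4577.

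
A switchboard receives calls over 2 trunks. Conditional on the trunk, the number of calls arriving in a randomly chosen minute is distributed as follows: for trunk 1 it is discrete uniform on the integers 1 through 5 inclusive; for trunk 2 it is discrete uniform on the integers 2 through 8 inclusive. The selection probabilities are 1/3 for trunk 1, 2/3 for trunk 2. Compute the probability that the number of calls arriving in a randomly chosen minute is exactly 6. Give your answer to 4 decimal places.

0.0952

Conditional on each trunk, P(X = 6): 1: 0; 2: 0.142857.
By total probability, P(X = 6) = 0.333333·0 + 0.666667·0.142857 = 0.0952381.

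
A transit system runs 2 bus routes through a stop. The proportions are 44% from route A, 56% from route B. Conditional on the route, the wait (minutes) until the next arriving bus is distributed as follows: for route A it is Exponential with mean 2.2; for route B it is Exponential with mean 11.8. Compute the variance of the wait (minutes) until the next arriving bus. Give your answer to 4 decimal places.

102.8122

Per component, A: μ=2.2, E[X²]=9.68; B: μ=11.8, E[X²]=278.48.
E[X] = 0.44·2.2 + 0.56·11.8 = 7.576.
E[X²] = 0.44·9.68 + 0.56·278.48 = 160.208.
Var(X) = E[X²] − (E[X])² = 160.208 − 57.3958 = 102.812.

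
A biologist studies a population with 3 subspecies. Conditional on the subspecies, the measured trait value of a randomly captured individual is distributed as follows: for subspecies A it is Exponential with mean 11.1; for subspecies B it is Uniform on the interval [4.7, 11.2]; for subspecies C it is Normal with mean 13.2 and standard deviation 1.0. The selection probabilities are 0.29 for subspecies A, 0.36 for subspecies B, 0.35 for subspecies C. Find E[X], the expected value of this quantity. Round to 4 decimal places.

Component means — A: 11.1; B: 7.95; C: 13.2.
E[X] = 0.29·11.1 + 0.36·7.95 + 0.35·13.2 = 10.701.

10.7010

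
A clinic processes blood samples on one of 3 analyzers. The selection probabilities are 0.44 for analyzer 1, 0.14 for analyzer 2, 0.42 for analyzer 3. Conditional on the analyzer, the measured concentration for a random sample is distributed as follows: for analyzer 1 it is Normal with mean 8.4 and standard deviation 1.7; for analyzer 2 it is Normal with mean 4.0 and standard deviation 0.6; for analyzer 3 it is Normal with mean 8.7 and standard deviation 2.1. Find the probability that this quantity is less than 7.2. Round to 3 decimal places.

Conditional on each analyzer, P(X < 7.2): 1: 0.240131; 2: 1; 3: 0.237525.
By total probability, P(X < 7.2) = 0.44·0.240131 + 0.14·1 + 0.42·0.237525 = 0.345418.

0.345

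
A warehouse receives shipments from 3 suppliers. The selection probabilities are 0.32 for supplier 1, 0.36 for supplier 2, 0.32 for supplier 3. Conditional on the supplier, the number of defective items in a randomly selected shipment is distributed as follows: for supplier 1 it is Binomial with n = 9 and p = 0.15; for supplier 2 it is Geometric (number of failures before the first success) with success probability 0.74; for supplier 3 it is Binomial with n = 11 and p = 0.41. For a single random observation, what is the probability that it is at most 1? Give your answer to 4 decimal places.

Conditional on each supplier, P(X ≤ 1): 1: 0.599479; 2: 0.9324; 3: 0.026067.
By total probability, P(X ≤ 1) = 0.32·0.599479 + 0.36·0.9324 + 0.32·0.026067 = 0.535839.

0.5358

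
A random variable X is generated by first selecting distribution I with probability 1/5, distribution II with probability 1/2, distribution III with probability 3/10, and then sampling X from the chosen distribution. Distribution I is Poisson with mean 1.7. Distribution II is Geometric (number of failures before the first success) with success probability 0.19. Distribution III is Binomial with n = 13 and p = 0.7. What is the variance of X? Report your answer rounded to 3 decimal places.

19.830

Per component, I: μ=1.7, E[X²]=4.59; II: μ=4.26316, E[X²]=40.6122; III: μ=9.1, E[X²]=85.54.
E[X] = 0.2·1.7 + 0.5·4.26316 + 0.3·9.1 = 5.20158.
E[X²] = 0.2·4.59 + 0.5·40.6122 + 0.3·85.54 = 46.8861.
Var(X) = E[X²] − (E[X])² = 46.8861 − 27.0564 = 19.8297.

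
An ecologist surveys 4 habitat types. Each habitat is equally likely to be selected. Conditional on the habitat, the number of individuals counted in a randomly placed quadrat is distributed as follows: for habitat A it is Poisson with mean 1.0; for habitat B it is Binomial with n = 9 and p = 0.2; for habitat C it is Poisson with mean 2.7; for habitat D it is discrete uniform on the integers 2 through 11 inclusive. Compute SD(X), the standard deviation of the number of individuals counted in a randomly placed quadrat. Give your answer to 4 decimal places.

Per component, A: μ=1, E[X²]=2; B: μ=1.8, E[X²]=4.68; C: μ=2.7, E[X²]=9.99; D: μ=6.5, E[X²]=50.5.
E[X] = 0.25·1 + 0.25·1.8 + 0.25·2.7 + 0.25·6.5 = 3.
E[X²] = 0.25·2 + 0.25·4.68 + 0.25·9.99 + 0.25·50.5 = 16.7925.
Var(X) = E[X²] − (E[X])² = 16.7925 − 9 = 7.7925.
SD(X) = √7.7925 = 2.7915.

2.7915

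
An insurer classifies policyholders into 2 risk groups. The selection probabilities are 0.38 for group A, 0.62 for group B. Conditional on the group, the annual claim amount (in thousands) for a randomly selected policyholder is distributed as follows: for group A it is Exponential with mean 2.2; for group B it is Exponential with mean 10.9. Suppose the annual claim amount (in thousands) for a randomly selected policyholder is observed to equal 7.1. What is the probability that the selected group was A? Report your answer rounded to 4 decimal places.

Likelihoods f(7.1 | ·): A: 0.0180298; B: 0.0478282.
Posterior ∝ prior × likelihood. Numerator for A: 0.38·0.0180298 = 0.00685132.
Normalizing constant: 0.38·0.0180298 + 0.62·0.0478282 = 0.0365048.
P(A | observation) = 0.00685132 / 0.0365048 = 0.187683.

0.1877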